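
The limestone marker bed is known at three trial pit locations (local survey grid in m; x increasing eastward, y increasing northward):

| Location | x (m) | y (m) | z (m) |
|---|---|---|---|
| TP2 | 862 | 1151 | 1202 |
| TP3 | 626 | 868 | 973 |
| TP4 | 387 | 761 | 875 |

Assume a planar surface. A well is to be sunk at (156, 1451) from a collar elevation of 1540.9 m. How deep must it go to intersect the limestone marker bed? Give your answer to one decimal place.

Two edge vectors: TP2→TP3 = (-236, -283, -229), TP2→TP4 = (-475, -390, -327).
Normal n = (TP2→TP3) × (TP2→TP4) = (3231, 31603, -42385).
So ∂z/∂x = −n_x/n_z = 0.076230 and ∂z/∂y = −n_y/n_z = 0.745618.
Intercept c from TP2: 1202 − 65.71 − 858.21 = 278.08.
At (156, 1451): z_contact = 11.89 + 1081.89 + 278.08 = 1371.87 m.
Depth below ground = 1540.9 − 1371.87 = 169.0 m.

169.0 m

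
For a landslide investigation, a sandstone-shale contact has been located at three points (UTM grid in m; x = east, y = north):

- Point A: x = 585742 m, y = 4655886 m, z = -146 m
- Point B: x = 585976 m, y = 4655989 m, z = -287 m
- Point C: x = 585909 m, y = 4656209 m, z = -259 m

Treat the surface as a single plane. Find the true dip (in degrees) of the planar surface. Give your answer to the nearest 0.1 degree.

30.2°

Two edge vectors: Point A→Point B = (234, 103, -141), Point A→Point C = (167, 323, -113).
Normal n = (Point A→Point B) × (Point A→Point C) = (33904, 2895, 58381).
So ∂z/∂x = −n_x/n_z = −0.58074 and ∂z/∂y = −n_y/n_z = −0.04959.
Gradient magnitude |∇z| = √(a² + b²) = √(0.33726 + 0.00246) = 0.58285.
True dip = arctan(0.58285) = 30.2°, dipping toward E (azimuth ≈ 085°).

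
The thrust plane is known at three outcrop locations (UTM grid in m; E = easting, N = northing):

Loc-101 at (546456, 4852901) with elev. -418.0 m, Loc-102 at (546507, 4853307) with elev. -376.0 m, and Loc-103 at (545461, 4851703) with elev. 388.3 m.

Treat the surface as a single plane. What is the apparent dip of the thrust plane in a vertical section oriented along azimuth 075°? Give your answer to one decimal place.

45.0°

Let the plane be z = a·E + b·N + c.
Loc-102−Loc-101: 51a + 406b = 42;  Loc-103−Loc-101: −995a − 1198b = 806.3.
Solving gives a = −1.10150, b = 0.24181.
Unit vector along 075° is (sin 75°, cos 75°) = (0.9659, 0.2588).
Slope in that direction = a·(0.9659) + b·(0.2588) = −1.00138.
Apparent dip = arctan|1.00138| = 45.0° (true dip is 48.4°, so apparent ≤ true as expected).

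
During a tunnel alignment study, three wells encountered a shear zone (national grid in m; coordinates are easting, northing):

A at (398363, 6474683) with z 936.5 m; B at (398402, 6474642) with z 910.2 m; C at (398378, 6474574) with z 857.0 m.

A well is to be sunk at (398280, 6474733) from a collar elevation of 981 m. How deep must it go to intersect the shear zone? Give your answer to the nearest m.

Two edge vectors: A→B = (39, -41, -26.3), A→C = (15, -109, -79.5).
Normal n = (A→B) × (A→C) = (392.8, 2706, -3636).
So ∂z/∂easting = −n_x/n_z = 0.10803080 and ∂z/∂northing = −n_y/n_z = 0.74422442.
Intercept c from A: 936.5 − 43035.47 − 4818617.22 = −4860716.19.
At (398280, 6474733): z_contact = 43026.5 + 4818654.4 − 4860716.19 = 964.7 m.
Depth below ground = 981 − 964.7 = 16 m.

16 m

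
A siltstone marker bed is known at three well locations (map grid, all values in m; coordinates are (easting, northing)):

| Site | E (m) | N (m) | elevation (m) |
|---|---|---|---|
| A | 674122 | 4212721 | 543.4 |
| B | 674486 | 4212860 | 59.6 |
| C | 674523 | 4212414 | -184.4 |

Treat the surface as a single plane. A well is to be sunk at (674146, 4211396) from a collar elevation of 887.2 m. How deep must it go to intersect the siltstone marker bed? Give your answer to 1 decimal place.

Two edge vectors: A→B = (364, 139, -483.8), A→C = (401, -307, -727.8).
Normal n = (A→B) × (A→C) = (-249690.8, 70915.4, -167487).
So ∂z/∂E = −n_x/n_z = −1.490807048 and ∂z/∂N = −n_y/n_z = 0.423408384.
Intercept c from A: 543.4 + 1004985.83 − 1783701.39 = −778172.16.
At (674146, 4211396): z_contact = −1005021.61 + 1783140.37 − 778172.16 = -53.40 m.
Depth below ground = 887.2 − (-53.40) = 940.6 m.

940.6 m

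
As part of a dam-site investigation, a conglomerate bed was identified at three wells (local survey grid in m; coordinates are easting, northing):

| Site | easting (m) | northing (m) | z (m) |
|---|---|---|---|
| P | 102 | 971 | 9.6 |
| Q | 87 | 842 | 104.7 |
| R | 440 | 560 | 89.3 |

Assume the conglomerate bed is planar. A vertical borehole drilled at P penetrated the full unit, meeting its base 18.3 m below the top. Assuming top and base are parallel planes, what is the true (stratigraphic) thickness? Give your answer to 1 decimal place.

13.7 m

Two edge vectors: P→Q = (-15, -129, 95.1), P→R = (338, -411, 79.7).
Normal n = (P→Q) × (P→R) = (28804.8, 33339.3, 49767).
So ∂z/∂easting = −n_x/n_z = −0.57879 and ∂z/∂northing = −n_y/n_z = −0.66991.
|∇z| = √(a²+b²) = 0.88531, so dip δ = arctan(0.88531) = 41.52°.
True thickness = vertical thickness × cos δ = 18.3 × cos 41.52° = 13.7 m.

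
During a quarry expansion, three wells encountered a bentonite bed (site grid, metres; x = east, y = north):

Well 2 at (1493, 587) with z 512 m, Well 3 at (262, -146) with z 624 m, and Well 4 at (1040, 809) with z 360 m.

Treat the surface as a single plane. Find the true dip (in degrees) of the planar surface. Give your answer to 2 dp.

22.69°

Two edge vectors: Well 2→Well 3 = (-1231, -733, 112), Well 2→Well 4 = (-453, 222, -152).
Normal n = (Well 2→Well 3) × (Well 2→Well 4) = (86552, -237848, -605331).
So ∂z/∂x = −n_x/n_z = 0.14298 and ∂z/∂y = −n_y/n_z = −0.39292.
Gradient magnitude |∇z| = √(a² + b²) = √(0.02044 + 0.15439) = 0.41813.
True dip = arctan(0.41813) = 22.69°, dipping toward NNW (azimuth ≈ 340°).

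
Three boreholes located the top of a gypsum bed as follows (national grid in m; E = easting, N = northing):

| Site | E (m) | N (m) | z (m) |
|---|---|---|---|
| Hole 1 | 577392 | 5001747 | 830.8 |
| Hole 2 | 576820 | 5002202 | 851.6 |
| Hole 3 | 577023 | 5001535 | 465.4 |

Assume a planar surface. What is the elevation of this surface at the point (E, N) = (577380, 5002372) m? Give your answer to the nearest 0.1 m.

Let the plane be z = a·E + b·N + c.
Hole 2−Hole 1: −572a + 455b = 20.8;  Hole 3−Hole 1: −369a − 212b = −365.4.
Solving gives a = 0.559717664, b = 0.749359349.
Then c = 830.8 − a·577392 − b·5001747 = −4070451.58.
At (577380, 5002372): z = 323169.8 + 3748574.2 − 4070451.58 = 1292.4 m.

1292.4 m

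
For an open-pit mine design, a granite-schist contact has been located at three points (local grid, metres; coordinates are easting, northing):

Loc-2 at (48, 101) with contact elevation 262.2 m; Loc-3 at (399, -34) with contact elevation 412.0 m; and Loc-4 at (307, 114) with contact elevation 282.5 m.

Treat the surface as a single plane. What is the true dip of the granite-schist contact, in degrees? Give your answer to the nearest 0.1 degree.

Let the plane be z = a·easting + b·northing + c.
Loc-3−Loc-2: 351a − 135b = 149.8;  Loc-4−Loc-2: 259a + 13b = 20.3.
Solving gives a = 0.11860, b = −0.80128.
Gradient magnitude |∇z| = √(a² + b²) = √(0.01407 + 0.64205) = 0.81001.
True dip = arctan(0.81001) = 39.0°, dipping toward N (azimuth ≈ 352°).

39.0°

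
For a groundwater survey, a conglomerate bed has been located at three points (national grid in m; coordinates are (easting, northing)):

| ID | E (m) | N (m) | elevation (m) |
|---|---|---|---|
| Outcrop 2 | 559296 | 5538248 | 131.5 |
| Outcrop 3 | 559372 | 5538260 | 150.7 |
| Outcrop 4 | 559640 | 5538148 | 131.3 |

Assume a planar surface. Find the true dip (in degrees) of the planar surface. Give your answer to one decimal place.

Two edge vectors: Outcrop 2→Outcrop 3 = (76, 12, 19.2), Outcrop 2→Outcrop 4 = (344, -100, -0.2).
Normal n = (Outcrop 2→Outcrop 3) × (Outcrop 2→Outcrop 4) = (1917.6, 6620, -11728).
So ∂z/∂E = −n_x/n_z = 0.16351 and ∂z/∂N = −n_y/n_z = 0.56446.
Gradient magnitude |∇z| = √(a² + b²) = √(0.02673 + 0.31862) = 0.58767.
True dip = arctan(0.58767) = 30.4°, dipping toward SSW (azimuth ≈ 196°).

30.4°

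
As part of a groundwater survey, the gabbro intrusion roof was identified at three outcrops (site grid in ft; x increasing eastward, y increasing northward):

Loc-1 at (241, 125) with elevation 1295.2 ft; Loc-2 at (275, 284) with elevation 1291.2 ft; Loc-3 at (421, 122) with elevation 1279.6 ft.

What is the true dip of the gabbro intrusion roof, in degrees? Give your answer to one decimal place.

Let the plane be z = a·x + b·y + c.
Loc-2−Loc-1: 34a + 159b = −4;  Loc-3−Loc-1: 180a − 3b = −15.6.
Solving gives a = −0.08678, b = −0.00660.
Gradient magnitude |∇z| = √(a² + b²) = √(0.00753 + 0.00004) = 0.08703.
True dip = arctan(0.08703) = 5.0°, dipping toward E (azimuth ≈ 086°).

5.0°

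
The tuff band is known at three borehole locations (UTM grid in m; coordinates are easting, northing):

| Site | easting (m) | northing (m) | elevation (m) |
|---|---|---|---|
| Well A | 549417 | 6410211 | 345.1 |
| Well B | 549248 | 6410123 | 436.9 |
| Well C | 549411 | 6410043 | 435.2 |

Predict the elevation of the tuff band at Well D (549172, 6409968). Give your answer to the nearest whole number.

Let the plane be z = a·easting + b·northing + c.
Well B−Well A: −169a − 88b = 91.8;  Well C−Well A: −6a − 168b = 90.1.
Solving gives a = −0.26893483, b = −0.52670471.
Then c = 345.1 − a·549417 − b·6410211 = 3524390.78.
At (549172, 6409968): z = −147691.5 − 3376160.3 + 3524390.78 = 539.0 m.

539 m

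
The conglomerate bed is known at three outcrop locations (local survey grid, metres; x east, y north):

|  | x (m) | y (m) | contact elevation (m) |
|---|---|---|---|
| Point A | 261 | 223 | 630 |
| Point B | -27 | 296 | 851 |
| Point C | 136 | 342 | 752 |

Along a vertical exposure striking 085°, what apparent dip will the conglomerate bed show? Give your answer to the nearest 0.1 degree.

33.5°

Two edge vectors: Point A→Point B = (-288, 73, 221), Point A→Point C = (-125, 119, 122).
Normal n = (Point A→Point B) × (Point A→Point C) = (-17393, 7511, -25147).
So ∂z/∂x = −n_x/n_z = −0.69165 and ∂z/∂y = −n_y/n_z = 0.29868.
Unit vector along 085° is (sin 85°, cos 85°) = (0.9962, 0.0872).
Slope in that direction = a·(0.9962) + b·(0.0872) = −0.66299.
Apparent dip = arctan|0.66299| = 33.5° (true dip is 37.0°, so apparent ≤ true as expected).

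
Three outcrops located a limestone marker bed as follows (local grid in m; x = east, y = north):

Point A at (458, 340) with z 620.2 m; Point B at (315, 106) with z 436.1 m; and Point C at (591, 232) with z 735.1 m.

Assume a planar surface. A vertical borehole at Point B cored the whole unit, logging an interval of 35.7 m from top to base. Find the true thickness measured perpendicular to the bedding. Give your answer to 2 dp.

Let the plane be z = a·x + b·y + c.
Point B−Point A: −143a − 234b = −184.1;  Point C−Point A: 133a − 108b = 114.9.
Solving gives a = 1.00437, b = 0.17297.
|∇z| = √(a²+b²) = 1.01915, so dip δ = arctan(1.01915) = 45.54°.
True thickness = vertical thickness × cos δ = 35.7 × cos 45.54° = 25.00 m.

25.00 m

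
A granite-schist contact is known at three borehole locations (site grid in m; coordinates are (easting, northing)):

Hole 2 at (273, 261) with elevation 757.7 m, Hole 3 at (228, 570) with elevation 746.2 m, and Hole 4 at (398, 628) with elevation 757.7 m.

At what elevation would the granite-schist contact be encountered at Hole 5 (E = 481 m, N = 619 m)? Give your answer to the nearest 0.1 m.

Two edge vectors: Hole 2→Hole 3 = (-45, 309, -11.5), Hole 2→Hole 4 = (125, 367, 0).
Normal n = (Hole 2→Hole 3) × (Hole 2→Hole 4) = (4220.5, -1437.5, -55140).
So ∂z/∂E = −n_x/n_z = 0.07654 and ∂z/∂N = −n_y/n_z = −0.02607.
Intercept c from Hole 2: 757.7 − 20.90 + 6.80 = 743.61.
At (481, 619): z = 36.8 − 16.1 + 743.61 = 764.3 m.

764.3 m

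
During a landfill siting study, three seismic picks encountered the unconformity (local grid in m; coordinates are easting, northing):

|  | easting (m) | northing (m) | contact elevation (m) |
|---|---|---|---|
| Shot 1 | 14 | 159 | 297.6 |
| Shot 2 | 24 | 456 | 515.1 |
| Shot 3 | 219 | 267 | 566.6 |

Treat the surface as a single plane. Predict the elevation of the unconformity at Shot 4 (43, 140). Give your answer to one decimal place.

Let the plane be z = a·easting + b·northing + c.
Shot 2−Shot 1: 10a + 297b = 217.5;  Shot 3−Shot 1: 205a + 108b = 269.
Solving gives a = 0.94312, b = 0.70057.
Then c = 297.6 − a·14 − b·159 = 173.01.
At (43, 140): z = 40.6 + 98.1 + 173.01 = 311.6 m.

311.6 m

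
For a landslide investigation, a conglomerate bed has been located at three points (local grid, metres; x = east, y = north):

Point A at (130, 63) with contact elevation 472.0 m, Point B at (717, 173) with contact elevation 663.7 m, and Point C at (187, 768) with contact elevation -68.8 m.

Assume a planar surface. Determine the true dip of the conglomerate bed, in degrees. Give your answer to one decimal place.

43.1°

Let the plane be z = a·x + b·y + c.
Point B−Point A: 587a + 110b = 191.7;  Point C−Point A: 57a + 705b = −540.8.
Solving gives a = 0.47756, b = −0.80570.
Gradient magnitude |∇z| = √(a² + b²) = √(0.22806 + 0.64916) = 0.93660.
True dip = arctan(0.93660) = 43.1°, dipping toward NNW (azimuth ≈ 329°).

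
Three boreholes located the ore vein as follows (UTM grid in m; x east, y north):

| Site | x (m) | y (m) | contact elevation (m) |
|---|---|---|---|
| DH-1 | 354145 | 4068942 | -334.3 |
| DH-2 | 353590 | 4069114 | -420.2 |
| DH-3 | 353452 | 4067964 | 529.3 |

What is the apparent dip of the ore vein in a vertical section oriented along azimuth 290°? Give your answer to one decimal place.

10.6°

Let the plane be z = a·x + b·y + c.
DH-2−DH-1: −555a + 172b = −85.9;  DH-3−DH-1: −693a − 978b = 863.6.
Solving gives a = −0.09748, b = −0.81395.
Unit vector along 290° is (sin 290°, cos 290°) = (-0.9397, 0.3420).
Slope in that direction = a·(-0.9397) + b·(0.3420) = −0.18679.
Apparent dip = arctan|0.18679| = 10.6° (true dip is 39.3°, so apparent ≤ true as expected).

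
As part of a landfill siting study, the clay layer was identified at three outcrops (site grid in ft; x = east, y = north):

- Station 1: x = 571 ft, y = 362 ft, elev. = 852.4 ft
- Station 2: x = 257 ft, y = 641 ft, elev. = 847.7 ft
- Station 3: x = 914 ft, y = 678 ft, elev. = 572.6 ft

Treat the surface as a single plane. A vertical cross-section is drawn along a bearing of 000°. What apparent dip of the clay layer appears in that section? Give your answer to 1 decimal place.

Let the plane be z = a·x + b·y + c.
Station 2−Station 1: −314a + 279b = −4.7;  Station 3−Station 1: 343a + 316b = −279.8.
Solving gives a = −0.39287, b = −0.45900.
Unit vector along 000° is (sin 0°, cos 0°) = (0.0000, 1.0000).
Slope in that direction = a·(0.0000) + b·(1.0000) = −0.45900.
Apparent dip = arctan|0.45900| = 24.7° (true dip is 31.1°, so apparent ≤ true as expected).

24.7°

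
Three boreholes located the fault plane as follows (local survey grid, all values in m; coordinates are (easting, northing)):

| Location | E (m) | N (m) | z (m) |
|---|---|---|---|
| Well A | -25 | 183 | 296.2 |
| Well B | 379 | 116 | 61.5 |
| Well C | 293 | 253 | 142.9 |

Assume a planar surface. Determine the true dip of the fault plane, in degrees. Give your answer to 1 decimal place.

30.8°

Two edge vectors: Well A→Well B = (404, -67, -234.7), Well A→Well C = (318, 70, -153.3).
Normal n = (Well A→Well B) × (Well A→Well C) = (26700.1, -12701.4, 49586).
So ∂z/∂E = −n_x/n_z = −0.53846 and ∂z/∂N = −n_y/n_z = 0.25615.
Gradient magnitude |∇z| = √(a² + b²) = √(0.28994 + 0.06561) = 0.59628.
True dip = arctan(0.59628) = 30.8°, dipping toward ESE (azimuth ≈ 115°).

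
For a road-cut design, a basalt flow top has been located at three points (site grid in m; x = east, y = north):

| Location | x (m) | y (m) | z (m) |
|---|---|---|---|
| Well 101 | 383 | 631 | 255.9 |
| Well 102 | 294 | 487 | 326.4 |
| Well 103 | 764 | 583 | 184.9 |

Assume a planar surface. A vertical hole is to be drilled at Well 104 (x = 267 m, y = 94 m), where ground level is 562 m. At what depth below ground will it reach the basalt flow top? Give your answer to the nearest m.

93 m

Two edge vectors: Well 101→Well 102 = (-89, -144, 70.5), Well 101→Well 103 = (381, -48, -71).
Normal n = (Well 101→Well 102) × (Well 101→Well 103) = (13608, 20541.5, 59136).
So ∂z/∂x = −n_x/n_z = −0.23011 and ∂z/∂y = −n_y/n_z = −0.34736.
Intercept c from Well 101: 255.9 + 88.13 + 219.18 = 563.22.
At (267, 94): z_contact = −61.4 − 32.7 + 563.22 = 469.1 m.
Depth below ground = 562 − 469.1 = 93 m.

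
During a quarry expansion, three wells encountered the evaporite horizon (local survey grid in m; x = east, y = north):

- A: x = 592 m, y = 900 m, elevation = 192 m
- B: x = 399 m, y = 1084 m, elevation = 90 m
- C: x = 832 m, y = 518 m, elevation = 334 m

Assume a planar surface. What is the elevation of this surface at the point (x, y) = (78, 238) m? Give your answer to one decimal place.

34.4 m

Two edge vectors: A→B = (-193, 184, -102), A→C = (240, -382, 142).
Normal n = (A→B) × (A→C) = (-12836, 2926, 29566).
So ∂z/∂x = −n_x/n_z = 0.434147 and ∂z/∂y = −n_y/n_z = −0.098965.
Intercept c from A: 192 − 257.02 + 89.07 = 24.05.
At (78, 238): z = 33.9 − 23.6 + 24.05 = 34.4 m.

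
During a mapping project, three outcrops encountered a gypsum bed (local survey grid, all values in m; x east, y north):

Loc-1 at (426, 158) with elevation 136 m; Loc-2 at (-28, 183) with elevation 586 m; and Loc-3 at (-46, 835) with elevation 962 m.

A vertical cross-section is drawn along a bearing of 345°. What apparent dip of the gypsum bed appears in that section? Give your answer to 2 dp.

Two edge vectors: Loc-1→Loc-2 = (-454, 25, 450), Loc-1→Loc-3 = (-472, 677, 826).
Normal n = (Loc-1→Loc-2) × (Loc-1→Loc-3) = (-284000, 162604, -295558).
So ∂z/∂x = −n_x/n_z = −0.96089 and ∂z/∂y = −n_y/n_z = 0.55016.
Unit vector along 345° is (sin 345°, cos 345°) = (-0.2588, 0.9659).
Slope in that direction = a·(-0.2588) + b·(0.9659) = 0.78011.
Apparent dip = arctan|0.78011| = 37.96° (true dip is 47.9°, so apparent ≤ true as expected).

37.96°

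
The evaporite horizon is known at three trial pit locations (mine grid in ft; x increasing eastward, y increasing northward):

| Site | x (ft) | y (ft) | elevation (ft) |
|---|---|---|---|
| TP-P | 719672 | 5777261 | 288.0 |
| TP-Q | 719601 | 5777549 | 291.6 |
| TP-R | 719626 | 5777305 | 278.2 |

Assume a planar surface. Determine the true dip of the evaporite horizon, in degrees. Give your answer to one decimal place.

Let the plane be z = a·x + b·y + c.
TP-Q−TP-P: −71a + 288b = 3.6;  TP-R−TP-P: −46a + 44b = −9.8.
Solving gives a = 0.29443, b = 0.08508.
Gradient magnitude |∇z| = √(a² + b²) = √(0.08669 + 0.00724) = 0.30648.
True dip = arctan(0.30648) = 17.0°, dipping toward WSW (azimuth ≈ 254°).

17.0°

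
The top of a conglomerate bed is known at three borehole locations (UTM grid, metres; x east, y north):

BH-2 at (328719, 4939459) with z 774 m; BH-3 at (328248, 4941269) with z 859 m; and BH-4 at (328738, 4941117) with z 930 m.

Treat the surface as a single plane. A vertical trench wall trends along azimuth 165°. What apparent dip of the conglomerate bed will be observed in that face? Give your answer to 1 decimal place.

Let the plane be z = a·x + b·y + c.
BH-3−BH-2: −471a + 1810b = 85;  BH-4−BH-2: 19a + 1658b = 156.
Solving gives a = 0.17347, b = 0.09210.
Unit vector along 165° is (sin 165°, cos 165°) = (0.2588, -0.9659).
Slope in that direction = a·(0.2588) + b·(-0.9659) = −0.04407.
Apparent dip = arctan|0.04407| = 2.5° (true dip is 11.1°, so apparent ≤ true as expected).

2.5°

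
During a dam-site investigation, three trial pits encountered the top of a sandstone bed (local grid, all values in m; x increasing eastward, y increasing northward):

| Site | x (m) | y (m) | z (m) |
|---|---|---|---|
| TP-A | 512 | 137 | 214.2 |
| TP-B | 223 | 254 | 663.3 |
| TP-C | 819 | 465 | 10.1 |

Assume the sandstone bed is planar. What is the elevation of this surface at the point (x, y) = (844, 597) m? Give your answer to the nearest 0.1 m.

57.0 m

Two edge vectors: TP-A→TP-B = (-289, 117, 449.1), TP-A→TP-C = (307, 328, -204.1).
Normal n = (TP-A→TP-B) × (TP-A→TP-C) = (-171184.5, 78888.8, -130711).
So ∂z/∂x = −n_x/n_z = −1.30964 and ∂z/∂y = −n_y/n_z = 0.60354.
Intercept c from TP-A: 214.2 + 670.54 − 82.68 = 802.05.
At (844, 597): z = −1105.3 + 360.3 + 802.05 = 57.0 m.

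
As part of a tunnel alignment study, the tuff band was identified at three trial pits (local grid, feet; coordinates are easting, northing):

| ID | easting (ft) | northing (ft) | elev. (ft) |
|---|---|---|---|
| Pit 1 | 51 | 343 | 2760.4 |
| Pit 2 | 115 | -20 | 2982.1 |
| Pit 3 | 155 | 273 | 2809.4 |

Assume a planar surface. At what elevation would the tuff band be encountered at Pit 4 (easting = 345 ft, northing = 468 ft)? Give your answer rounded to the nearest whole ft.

2706 ft

Two edge vectors: Pit 1→Pit 2 = (64, -363, 221.7), Pit 1→Pit 3 = (104, -70, 49).
Normal n = (Pit 1→Pit 2) × (Pit 1→Pit 3) = (-2268, 19920.8, 33272).
So ∂z/∂easting = −n_x/n_z = 0.06817 and ∂z/∂northing = −n_y/n_z = −0.59873.
Intercept c from Pit 1: 2760.4 − 3.48 + 205.36 = 2962.29.
At (345, 468): z = 23.5 − 280.2 + 2962.29 = 2705.6 ft.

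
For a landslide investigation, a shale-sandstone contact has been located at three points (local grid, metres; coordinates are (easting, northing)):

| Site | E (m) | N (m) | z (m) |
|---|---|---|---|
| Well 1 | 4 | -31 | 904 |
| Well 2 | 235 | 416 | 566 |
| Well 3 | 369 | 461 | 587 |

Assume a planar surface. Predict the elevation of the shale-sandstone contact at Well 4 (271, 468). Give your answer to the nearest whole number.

531 m

Let the plane be z = a·E + b·N + c.
Well 2−Well 1: 231a + 447b = −338;  Well 3−Well 1: 365a + 492b = −317.
Solving gives a = 0.49688, b = −1.01293.
Then c = 904 − a·4 − b·-31 = 870.61.
At (271, 468): z = 134.7 − 474.1 + 870.61 = 531.2 m.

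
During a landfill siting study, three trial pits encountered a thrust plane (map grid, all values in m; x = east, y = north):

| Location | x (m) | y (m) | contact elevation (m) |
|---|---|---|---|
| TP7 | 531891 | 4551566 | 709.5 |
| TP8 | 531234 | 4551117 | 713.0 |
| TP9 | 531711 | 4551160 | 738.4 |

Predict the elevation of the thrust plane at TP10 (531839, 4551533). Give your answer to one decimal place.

709.5 m

Two edge vectors: TP7→TP8 = (-657, -449, 3.5), TP7→TP9 = (-180, -406, 28.9).
Normal n = (TP7→TP8) × (TP7→TP9) = (-11555.1, 18357.3, 185922).
So ∂z/∂x = −n_x/n_z = 0.062150257 and ∂z/∂y = −n_y/n_z = −0.098736567.
Intercept c from TP7: 709.5 − 33057.16 + 449406.00 = 417058.34.
At (531839, 4551533): z = 33053.9 − 449402.7 + 417058.34 = 709.5 m.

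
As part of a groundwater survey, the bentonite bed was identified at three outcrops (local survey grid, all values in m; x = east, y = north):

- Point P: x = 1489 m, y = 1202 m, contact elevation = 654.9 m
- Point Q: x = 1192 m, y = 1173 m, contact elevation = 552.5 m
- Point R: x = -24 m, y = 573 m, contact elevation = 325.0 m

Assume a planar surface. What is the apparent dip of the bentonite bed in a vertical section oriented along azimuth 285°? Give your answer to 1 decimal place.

Two edge vectors: Point P→Point Q = (-297, -29, -102.4), Point P→Point R = (-1513, -629, -329.9).
Normal n = (Point P→Point Q) × (Point P→Point R) = (-54842.5, 56950.9, 142936).
So ∂z/∂x = −n_x/n_z = 0.38369 and ∂z/∂y = −n_y/n_z = −0.39844.
Unit vector along 285° is (sin 285°, cos 285°) = (-0.9659, 0.2588).
Slope in that direction = a·(-0.9659) + b·(0.2588) = −0.47373.
Apparent dip = arctan|0.47373| = 25.3° (true dip is 28.9°, so apparent ≤ true as expected).

25.3°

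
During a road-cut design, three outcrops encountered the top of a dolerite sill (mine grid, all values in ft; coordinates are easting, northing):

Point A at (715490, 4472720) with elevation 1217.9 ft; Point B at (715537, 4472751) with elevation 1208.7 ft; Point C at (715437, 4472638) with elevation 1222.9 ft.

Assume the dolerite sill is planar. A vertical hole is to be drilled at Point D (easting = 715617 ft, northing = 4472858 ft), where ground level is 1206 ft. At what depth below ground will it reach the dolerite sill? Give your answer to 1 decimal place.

6.8 ft

Two edge vectors: Point A→Point B = (47, 31, -9.2), Point A→Point C = (-53, -82, 5).
Normal n = (Point A→Point B) × (Point A→Point C) = (-599.4, 252.6, -2211).
So ∂z/∂easting = −n_x/n_z = −0.271099050 and ∂z/∂northing = −n_y/n_z = 0.114246947.
Intercept c from Point A: 1217.9 + 193968.66 − 510994.61 = −315808.05.
At (715617, 4472858): z_contact = −194003.09 + 511010.37 − 315808.05 = 1199.24 ft.
Depth below ground = 1206 − 1199.24 = 6.8 ft.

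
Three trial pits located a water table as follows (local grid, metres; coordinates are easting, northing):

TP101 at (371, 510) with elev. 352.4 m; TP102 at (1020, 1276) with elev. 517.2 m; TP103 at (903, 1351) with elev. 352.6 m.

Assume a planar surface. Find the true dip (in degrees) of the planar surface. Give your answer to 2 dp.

49.83°

Two edge vectors: TP101→TP102 = (649, 766, 164.8), TP101→TP103 = (532, 841, 0.2).
Normal n = (TP101→TP102) × (TP101→TP103) = (-138443.6, 87543.8, 138297).
So ∂z/∂easting = −n_x/n_z = 1.00106 and ∂z/∂northing = −n_y/n_z = −0.63301.
Gradient magnitude |∇z| = √(a² + b²) = √(1.00212 + 0.40071) = 1.18441.
True dip = arctan(1.18441) = 49.83°, dipping toward WNW (azimuth ≈ 302°).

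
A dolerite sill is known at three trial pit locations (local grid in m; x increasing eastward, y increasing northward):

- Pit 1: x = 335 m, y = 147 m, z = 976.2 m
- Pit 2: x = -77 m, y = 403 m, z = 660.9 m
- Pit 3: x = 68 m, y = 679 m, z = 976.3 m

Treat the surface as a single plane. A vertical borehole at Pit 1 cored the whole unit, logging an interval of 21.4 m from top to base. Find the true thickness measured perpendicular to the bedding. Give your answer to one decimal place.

13.4 m

Two edge vectors: Pit 1→Pit 2 = (-412, 256, -315.3), Pit 1→Pit 3 = (-267, 532, 0.1).
Normal n = (Pit 1→Pit 2) × (Pit 1→Pit 3) = (167765.2, 84226.3, -150832).
So ∂z/∂x = −n_x/n_z = 1.11227 and ∂z/∂y = −n_y/n_z = 0.55841.
|∇z| = √(a²+b²) = 1.24457, so dip δ = arctan(1.24457) = 51.22°.
True thickness = vertical thickness × cos δ = 21.4 × cos 51.22° = 13.4 m.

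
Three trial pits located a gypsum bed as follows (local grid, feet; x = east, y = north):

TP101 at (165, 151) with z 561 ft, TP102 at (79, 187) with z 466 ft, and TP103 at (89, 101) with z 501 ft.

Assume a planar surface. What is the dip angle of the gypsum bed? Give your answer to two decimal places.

45.70°

Two edge vectors: TP101→TP102 = (-86, 36, -95), TP101→TP103 = (-76, -50, -60).
Normal n = (TP101→TP102) × (TP101→TP103) = (-6910, 2060, 7036).
So ∂z/∂x = −n_x/n_z = 0.98209 and ∂z/∂y = −n_y/n_z = −0.29278.
Gradient magnitude |∇z| = √(a² + b²) = √(0.96450 + 0.08572) = 1.02480.
True dip = arctan(1.02480) = 45.70°, dipping toward WNW (azimuth ≈ 287°).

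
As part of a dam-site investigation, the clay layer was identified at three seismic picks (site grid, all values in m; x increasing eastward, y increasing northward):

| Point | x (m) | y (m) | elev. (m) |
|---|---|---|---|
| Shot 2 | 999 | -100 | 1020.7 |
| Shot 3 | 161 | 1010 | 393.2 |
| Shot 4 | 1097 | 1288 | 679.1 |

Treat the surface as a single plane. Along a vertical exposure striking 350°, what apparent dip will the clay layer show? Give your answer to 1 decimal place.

18.6°

Two edge vectors: Shot 2→Shot 3 = (-838, 1110, -627.5), Shot 2→Shot 4 = (98, 1388, -341.6).
Normal n = (Shot 2→Shot 3) × (Shot 2→Shot 4) = (491794, -347755.8, -1271924).
So ∂z/∂x = −n_x/n_z = 0.38665 and ∂z/∂y = −n_y/n_z = −0.27341.
Unit vector along 350° is (sin 350°, cos 350°) = (-0.1736, 0.9848).
Slope in that direction = a·(-0.1736) + b·(0.9848) = −0.33640.
Apparent dip = arctan|0.33640| = 18.6° (true dip is 25.3°, so apparent ≤ true as expected).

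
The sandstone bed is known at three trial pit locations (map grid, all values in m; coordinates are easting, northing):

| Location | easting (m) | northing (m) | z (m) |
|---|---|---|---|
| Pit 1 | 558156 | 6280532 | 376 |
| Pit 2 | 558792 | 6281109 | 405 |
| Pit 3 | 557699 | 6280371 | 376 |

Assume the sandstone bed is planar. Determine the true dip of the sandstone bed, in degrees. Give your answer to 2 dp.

Two edge vectors: Pit 1→Pit 2 = (636, 577, 29), Pit 1→Pit 3 = (-457, -161, 0).
Normal n = (Pit 1→Pit 2) × (Pit 1→Pit 3) = (4669, -13253, 161293).
So ∂z/∂easting = −n_x/n_z = −0.02895 and ∂z/∂northing = −n_y/n_z = 0.08217.
Gradient magnitude |∇z| = √(a² + b²) = √(0.00084 + 0.00675) = 0.08712.
True dip = arctan(0.08712) = 4.98°, dipping toward SSE (azimuth ≈ 161°).

4.98°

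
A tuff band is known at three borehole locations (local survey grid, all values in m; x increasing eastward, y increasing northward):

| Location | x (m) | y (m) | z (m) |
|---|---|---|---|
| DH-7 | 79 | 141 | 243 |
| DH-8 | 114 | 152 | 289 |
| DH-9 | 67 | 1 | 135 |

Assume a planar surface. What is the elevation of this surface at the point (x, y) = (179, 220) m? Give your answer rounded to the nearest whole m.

407 m

Two edge vectors: DH-7→DH-8 = (35, 11, 46), DH-7→DH-9 = (-12, -140, -108).
Normal n = (DH-7→DH-8) × (DH-7→DH-9) = (5252, 3228, -4768).
So ∂z/∂x = −n_x/n_z = 1.10151 and ∂z/∂y = −n_y/n_z = 0.67701.
Intercept c from DH-7: 243 − 87.02 − 95.46 = 60.52.
At (179, 220): z = 197.2 + 148.9 + 60.52 = 406.6 m.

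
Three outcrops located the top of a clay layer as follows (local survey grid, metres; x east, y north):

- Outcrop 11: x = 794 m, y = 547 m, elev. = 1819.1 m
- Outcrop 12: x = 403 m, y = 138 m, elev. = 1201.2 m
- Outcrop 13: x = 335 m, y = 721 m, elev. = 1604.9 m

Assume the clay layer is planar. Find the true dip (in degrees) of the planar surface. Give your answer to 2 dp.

Let the plane be z = a·x + b·y + c.
Outcrop 12−Outcrop 11: −391a − 409b = −617.9;  Outcrop 13−Outcrop 11: −459a + 174b = −214.2.
Solving gives a = 0.76290, b = 0.78144.
Gradient magnitude |∇z| = √(a² + b²) = √(0.58201 + 0.61064) = 1.09209.
True dip = arctan(1.09209) = 47.52°, dipping toward SW (azimuth ≈ 224°).

47.52°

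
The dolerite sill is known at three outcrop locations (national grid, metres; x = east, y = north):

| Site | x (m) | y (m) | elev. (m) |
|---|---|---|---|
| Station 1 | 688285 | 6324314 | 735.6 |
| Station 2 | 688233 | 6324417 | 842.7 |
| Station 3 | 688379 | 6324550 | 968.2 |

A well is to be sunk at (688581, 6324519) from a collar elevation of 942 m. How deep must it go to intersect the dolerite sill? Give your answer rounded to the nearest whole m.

Two edge vectors: Station 1→Station 2 = (-52, 103, 107.1), Station 1→Station 3 = (94, 236, 232.6).
Normal n = (Station 1→Station 2) × (Station 1→Station 3) = (-1317.8, 22162.6, -21954).
So ∂z/∂x = −n_x/n_z = −0.06002551 and ∂z/∂y = −n_y/n_z = 1.00950169.
Intercept c from Station 1: 735.6 + 41314.66 − 6384405.64 = −6342355.38.
At (688581, 6324519): z_contact = −41332.4 + 6384612.6 − 6342355.38 = 924.8 m.
Depth below ground = 942 − 924.8 = 17 m.

17 m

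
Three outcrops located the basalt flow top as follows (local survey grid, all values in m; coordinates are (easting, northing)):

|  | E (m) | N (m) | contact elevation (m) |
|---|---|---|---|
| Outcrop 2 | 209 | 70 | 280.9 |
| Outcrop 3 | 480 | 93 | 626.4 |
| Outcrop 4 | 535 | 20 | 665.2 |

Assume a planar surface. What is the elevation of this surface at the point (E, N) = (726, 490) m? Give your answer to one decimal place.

1091.7 m

Let the plane be z = a·E + b·N + c.
Outcrop 3−Outcrop 2: 271a + 23b = 345.5;  Outcrop 4−Outcrop 2: 326a − 50b = 384.3.
Solving gives a = 1.24068, b = 0.40325.
Then c = 280.9 − a·209 − b·70 = −6.63.
At (726, 490): z = 900.7 + 197.6 − 6.63 = 1091.7 m.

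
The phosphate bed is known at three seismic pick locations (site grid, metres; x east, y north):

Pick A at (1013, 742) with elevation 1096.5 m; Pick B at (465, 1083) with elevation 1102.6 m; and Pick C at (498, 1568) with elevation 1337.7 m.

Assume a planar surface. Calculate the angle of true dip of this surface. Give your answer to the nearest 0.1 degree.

28.5°

Two edge vectors: Pick A→Pick B = (-548, 341, 6.1), Pick A→Pick C = (-515, 826, 241.2).
Normal n = (Pick A→Pick B) × (Pick A→Pick C) = (77210.6, 129036.1, -277033).
So ∂z/∂x = −n_x/n_z = 0.27871 and ∂z/∂y = −n_y/n_z = 0.46578.
Gradient magnitude |∇z| = √(a² + b²) = √(0.07768 + 0.21695) = 0.54280.
True dip = arctan(0.54280) = 28.5°, dipping toward SSW (azimuth ≈ 211°).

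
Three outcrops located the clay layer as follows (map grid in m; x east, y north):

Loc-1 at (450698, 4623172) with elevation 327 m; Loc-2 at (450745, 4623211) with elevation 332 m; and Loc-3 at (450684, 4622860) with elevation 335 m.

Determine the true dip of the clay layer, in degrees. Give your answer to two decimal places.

7.76°

Two edge vectors: Loc-1→Loc-2 = (47, 39, 5), Loc-1→Loc-3 = (-14, -312, 8).
Normal n = (Loc-1→Loc-2) × (Loc-1→Loc-3) = (1872, -446, -14118).
So ∂z/∂x = −n_x/n_z = 0.13260 and ∂z/∂y = −n_y/n_z = −0.03159.
Gradient magnitude |∇z| = √(a² + b²) = √(0.01758 + 0.00100) = 0.13631.
True dip = arctan(0.13631) = 7.76°, dipping toward WNW (azimuth ≈ 283°).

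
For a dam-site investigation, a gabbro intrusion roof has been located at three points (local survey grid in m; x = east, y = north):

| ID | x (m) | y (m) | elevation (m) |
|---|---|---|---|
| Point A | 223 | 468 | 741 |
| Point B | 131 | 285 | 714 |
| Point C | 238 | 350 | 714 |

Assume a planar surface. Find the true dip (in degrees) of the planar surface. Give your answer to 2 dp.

13.96°

Two edge vectors: Point A→Point B = (-92, -183, -27), Point A→Point C = (15, -118, -27).
Normal n = (Point A→Point B) × (Point A→Point C) = (1755, -2889, 13601).
So ∂z/∂x = −n_x/n_z = −0.12903 and ∂z/∂y = −n_y/n_z = 0.21241.
Gradient magnitude |∇z| = √(a² + b²) = √(0.01665 + 0.04512) = 0.24853.
True dip = arctan(0.24853) = 13.96°, dipping toward SSE (azimuth ≈ 149°).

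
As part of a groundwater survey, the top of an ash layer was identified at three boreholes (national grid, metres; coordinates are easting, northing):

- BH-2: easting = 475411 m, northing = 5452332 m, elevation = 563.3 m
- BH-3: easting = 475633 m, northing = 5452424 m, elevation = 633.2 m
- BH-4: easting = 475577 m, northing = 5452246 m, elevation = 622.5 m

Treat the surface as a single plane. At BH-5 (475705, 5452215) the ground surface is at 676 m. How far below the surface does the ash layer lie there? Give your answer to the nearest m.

Let the plane be z = a·easting + b·northing + c.
BH-3−BH-2: 222a + 92b = 69.9;  BH-4−BH-2: 166a − 86b = 59.2.
Solving gives a = 0.33342451, b = −0.04478524.
Then c = 563.3 − a·475411 − b·5452332 = 86233.62.
At (475705, 5452215): z_contact = 158611.7 − 244178.8 + 86233.62 = 666.6 m.
Depth below ground = 676 − 666.6 = 9 m.

9 m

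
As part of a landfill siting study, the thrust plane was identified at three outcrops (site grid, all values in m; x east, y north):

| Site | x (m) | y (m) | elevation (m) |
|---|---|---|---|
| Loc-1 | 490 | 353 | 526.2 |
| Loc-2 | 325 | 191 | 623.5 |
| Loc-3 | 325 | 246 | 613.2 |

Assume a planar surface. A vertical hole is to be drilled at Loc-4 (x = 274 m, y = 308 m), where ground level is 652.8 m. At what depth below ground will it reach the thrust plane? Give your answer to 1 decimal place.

Let the plane be z = a·x + b·y + c.
Loc-2−Loc-1: −165a − 162b = 97.3;  Loc-3−Loc-1: −165a − 107b = 87.
Solving gives a = −0.40583, b = −0.18727.
Then c = 526.2 − a·490 − b·353 = 791.16.
At (274, 308): z_contact = −111.20 − 57.68 + 791.16 = 622.29 m.
Depth below ground = 652.8 − 622.29 = 30.5 m.

30.5 m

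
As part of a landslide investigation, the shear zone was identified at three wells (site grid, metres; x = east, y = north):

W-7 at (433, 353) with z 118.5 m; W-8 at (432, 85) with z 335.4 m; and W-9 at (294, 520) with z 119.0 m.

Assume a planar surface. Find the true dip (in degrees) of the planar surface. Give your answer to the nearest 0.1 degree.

Let the plane be z = a·x + b·y + c.
W-8−W-7: −1a − 268b = 216.9;  W-9−W-7: −139a + 167b = 0.5.
Solving gives a = −0.97160, b = −0.80570.
Gradient magnitude |∇z| = √(a² + b²) = √(0.94401 + 0.64916) = 1.26221.
True dip = arctan(1.26221) = 51.6°, dipping toward NE (azimuth ≈ 050°).

51.6°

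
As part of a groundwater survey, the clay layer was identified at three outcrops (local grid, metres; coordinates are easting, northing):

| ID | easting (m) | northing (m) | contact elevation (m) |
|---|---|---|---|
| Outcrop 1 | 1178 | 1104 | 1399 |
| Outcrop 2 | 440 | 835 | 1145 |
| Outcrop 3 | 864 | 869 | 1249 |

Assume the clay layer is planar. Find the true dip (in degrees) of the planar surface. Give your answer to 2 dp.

22.30°

Let the plane be z = a·easting + b·northing + c.
Outcrop 2−Outcrop 1: −738a − 269b = −254;  Outcrop 3−Outcrop 1: −314a − 235b = −150.
Solving gives a = 0.21739, b = 0.34783.
Gradient magnitude |∇z| = √(a² + b²) = √(0.04726 + 0.12098) = 0.41017.
True dip = arctan(0.41017) = 22.30°, dipping toward SSW (azimuth ≈ 212°).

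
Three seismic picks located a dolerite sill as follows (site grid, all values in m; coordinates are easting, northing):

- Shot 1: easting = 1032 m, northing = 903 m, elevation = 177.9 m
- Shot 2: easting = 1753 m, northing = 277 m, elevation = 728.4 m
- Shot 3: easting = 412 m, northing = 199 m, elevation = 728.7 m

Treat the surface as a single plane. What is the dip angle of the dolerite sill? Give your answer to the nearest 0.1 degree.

Let the plane be z = a·easting + b·northing + c.
Shot 2−Shot 1: 721a − 626b = 550.5;  Shot 3−Shot 1: −620a − 704b = 550.8.
Solving gives a = 0.04773, b = −0.82442.
Gradient magnitude |∇z| = √(a² + b²) = √(0.00228 + 0.67967) = 0.82580.
True dip = arctan(0.82580) = 39.5°, dipping toward N (azimuth ≈ 357°).

39.5°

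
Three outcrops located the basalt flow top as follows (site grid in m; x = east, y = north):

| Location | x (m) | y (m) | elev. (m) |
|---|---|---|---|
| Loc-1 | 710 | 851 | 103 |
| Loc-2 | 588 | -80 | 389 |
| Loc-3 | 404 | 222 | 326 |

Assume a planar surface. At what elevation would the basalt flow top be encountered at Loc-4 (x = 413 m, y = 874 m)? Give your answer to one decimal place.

135.9 m

Let the plane be z = a·x + b·y + c.
Loc-2−Loc-1: −122a − 931b = 286;  Loc-3−Loc-1: −306a − 629b = 223.
Solving gives a = −0.13317, b = −0.28975.
Then c = 103 − a·710 − b·851 = 444.12.
At (413, 874): z = −55.0 − 253.2 + 444.12 = 135.9 m.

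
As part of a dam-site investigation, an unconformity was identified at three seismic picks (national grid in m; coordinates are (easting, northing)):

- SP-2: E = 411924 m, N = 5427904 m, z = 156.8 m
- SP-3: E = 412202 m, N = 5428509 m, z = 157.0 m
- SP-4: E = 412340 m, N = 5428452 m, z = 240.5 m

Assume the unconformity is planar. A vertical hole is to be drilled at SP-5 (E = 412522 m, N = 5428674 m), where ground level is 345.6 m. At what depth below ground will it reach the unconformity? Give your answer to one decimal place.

64.3 m

Two edge vectors: SP-2→SP-3 = (278, 605, 0.2), SP-2→SP-4 = (416, 548, 83.7).
Normal n = (SP-2→SP-3) × (SP-2→SP-4) = (50528.9, -23185.4, -99336).
So ∂z/∂E = −n_x/n_z = 0.508666546 and ∂z/∂N = −n_y/n_z = −0.233403801.
Intercept c from SP-2: 156.8 − 209531.96 + 1266893.43 = 1057518.27.
At (412522, 5428674): z_contact = 209836.14 − 1267073.15 + 1057518.27 = 281.26 m.
Depth below ground = 345.6 − 281.26 = 64.3 m.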